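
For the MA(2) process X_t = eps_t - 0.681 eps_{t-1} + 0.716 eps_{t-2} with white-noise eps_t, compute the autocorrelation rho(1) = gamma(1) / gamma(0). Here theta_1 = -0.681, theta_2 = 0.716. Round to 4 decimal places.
\rho(1) = -0.5913

For an MA(q) process with theta_0 = 1, the autocovariance is
  gamma(k) = sigma^2 * sum_{i=0..q-k} theta_i * theta_{i+k},
and rho(k) = gamma(k) / gamma(0). Sigma^2 cancels.
  numerator   = (1)*(-0.681) + (-0.681)*(0.716) = -1.168596.
  denominator = (1)^2 + (-0.681)^2 + (0.716)^2 = 1.976417.
  rho(1) = -1.168596 / 1.976417 = -0.5913.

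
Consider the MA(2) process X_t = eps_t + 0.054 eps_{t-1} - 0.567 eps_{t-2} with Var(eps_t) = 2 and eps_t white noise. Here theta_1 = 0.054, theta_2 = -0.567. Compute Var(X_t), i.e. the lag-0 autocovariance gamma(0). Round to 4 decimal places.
\gamma(0) = 2.6488

For an MA(q) process X_t = eps_t + sum_i theta_i eps_{t-i} with
Var(eps_t) = sigma^2, the variance is
  gamma(0) = sigma^2 * (1 + sum_i theta_i^2).
  sum_i theta_i^2 = (0.054)^2 + (-0.567)^2 = 0.002916 + 0.321489 = 0.324405.
  gamma(0) = 2 * (1 + 0.324405) = 2 * 1.324405 = 2.64881, which rounds to 2.6488.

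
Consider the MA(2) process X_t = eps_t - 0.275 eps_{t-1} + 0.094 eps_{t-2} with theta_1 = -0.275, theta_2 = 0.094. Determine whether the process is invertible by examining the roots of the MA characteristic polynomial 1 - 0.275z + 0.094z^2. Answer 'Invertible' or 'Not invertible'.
\text{Invertible}

The MA(q) characteristic polynomial is P(z) = 1 - 0.275z + 0.094z^2.
Invertibility requires all roots to lie outside the unit circle, i.e. |z| > 1 for every root.
Set 1 + (-0.275) z + (0.094) z^2 = 0, i.e. a z^2 + b z + c = 0 with a = 0.094, b = -0.275, c = 1.
Discriminant D = b^2 - 4ac = (-0.275)^2 - 4*(0.094)*1 = 0.075625 - (0.376) = -0.300375.
D < 0, so the roots are the complex-conjugate pair z = (-b +/- i sqrt(-D)) / (2a) = 1.4628 +/- 2.9152i.
For a conjugate pair |z|^2 = z * conj(z) = (product of roots) = c/a = 1/(0.094) = 10.638298, so |z| = sqrt(10.638298) = 3.2616 for both roots.
Moduli of all roots: 3.2616, 3.2616.
All moduli strictly greater than 1? Yes.
Verdict: Invertible.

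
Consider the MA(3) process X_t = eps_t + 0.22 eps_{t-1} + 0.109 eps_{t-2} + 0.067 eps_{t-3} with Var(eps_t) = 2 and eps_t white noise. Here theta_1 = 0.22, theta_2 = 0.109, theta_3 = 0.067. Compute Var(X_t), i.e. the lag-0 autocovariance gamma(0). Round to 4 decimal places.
\gamma(0) = 2.1295

For an MA(q) process X_t = eps_t + sum_i theta_i eps_{t-i} with
Var(eps_t) = sigma^2, the variance is
  gamma(0) = sigma^2 * (1 + sum_i theta_i^2).
  sum_i theta_i^2 = (0.22)^2 + (0.109)^2 + (0.067)^2 = 0.0484 + 0.011881 + 0.004489 = 0.06477.
  gamma(0) = 2 * (1 + 0.06477) = 2 * 1.06477 = 2.12954, which rounds to 2.1295.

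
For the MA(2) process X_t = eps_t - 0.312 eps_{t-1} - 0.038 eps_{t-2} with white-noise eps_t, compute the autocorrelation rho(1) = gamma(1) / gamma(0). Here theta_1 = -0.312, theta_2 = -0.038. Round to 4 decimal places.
\rho(1) = -0.2732

For an MA(q) process with theta_0 = 1, the autocovariance is
  gamma(k) = sigma^2 * sum_{i=0..q-k} theta_i * theta_{i+k},
and rho(k) = gamma(k) / gamma(0). Sigma^2 cancels.
  numerator   = (1)*(-0.312) + (-0.312)*(-0.038) = -0.300144.
  denominator = (1)^2 + (-0.312)^2 + (-0.038)^2 = 1.098788.
  rho(1) = -0.300144 / 1.098788 = -0.2732.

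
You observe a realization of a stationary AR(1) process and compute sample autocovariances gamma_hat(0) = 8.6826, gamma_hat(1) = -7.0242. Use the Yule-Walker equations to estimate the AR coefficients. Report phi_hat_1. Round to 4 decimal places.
\hat\phi_{1} = -0.8090

The Yule-Walker equations for an AR(p) process read, in matrix form,
  Gamma_p phi = r_p,   with   (Gamma_p)_{ij} = gamma(|i - j|),
                       (r_p)_i = gamma(i),   i,j = 1..p.
Substitute the sample gammas (Toeplitz matrix and right-hand side of size 1):
  Gamma_p = [[8.6826]]
  r_p     = [-7.0242]
With p = 1 this is the single equation gamma(0) phi_1 = gamma(1):
  phi_hat_1 = gamma(1) / gamma(0) = -7.0242 / 8.6826 = -0.8090.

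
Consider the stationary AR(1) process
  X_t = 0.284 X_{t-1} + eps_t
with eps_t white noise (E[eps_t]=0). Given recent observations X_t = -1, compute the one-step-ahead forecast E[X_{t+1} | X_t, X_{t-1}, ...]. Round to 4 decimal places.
E[X_{t+1} \mid \mathcal F_t] = -0.2840

For an AR(p) model X_t = c + sum_i phi_i X_{t-i} + eps_t, the
one-step-ahead conditional mean is
  E[X_{t+1} | X_t, ...] = c + sum_i phi_i X_{t+1-i}.
Substitute known values:
  E[X_{t+1} | ...] = (0.284) * (-1)
                   = -0.2840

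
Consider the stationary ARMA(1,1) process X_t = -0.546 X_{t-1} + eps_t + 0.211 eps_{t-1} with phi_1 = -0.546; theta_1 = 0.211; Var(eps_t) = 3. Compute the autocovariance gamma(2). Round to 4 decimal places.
\gamma(2) = 0.6917

Multiply the model equation by X_{t-k} and take expectations. With theta_0 = psi_0 = 1 and psi_j the MA(infinity) weights, this gives
  gamma(k) - sum_i phi_i gamma(k-i) = c_k,
  c_k = sigma^2 * sum_{j=k..q} theta_j psi_{j-k}   (c_k = 0 for k > q),
using gamma(-m) = gamma(m).
psi-weights needed (psi_j = theta_j + sum_i phi_i psi_{j-i}):
  psi_1 = theta_1 + phi_1 = 0.211 + (-0.546) = -0.335
Right-hand sides:
  c_0 = sigma^2 (1 + theta_1 psi_1) = 3 * (1 + (0.211)(-0.335)) = 3 * 0.929315 = 2.787945
  c_1 = sigma^2 theta_1 = 3 * (0.211) = 0.633
  c_2 = 0
Equations for k = 0 and k = 1 (AR order 1):
  gamma(0) = phi_1 gamma(1) + c_0
  gamma(1) = phi_1 gamma(0) + c_1
Substituting the second into the first: gamma(0) (1 - phi_1^2) = c_0 + phi_1 c_1, so
  gamma(0) = (c_0 + phi_1 c_1) / (1 - phi_1^2) = (2.787945 + (-0.546)(0.633)) / (1 - (-0.546)^2) = 2.442327 / 0.701884 = 3.479673.
  gamma(1) = phi_1 gamma(0) + c_1 = (-0.546)(3.479673) + (0.633) = -1.266902.
For k = 2 (> q): gamma(2) = phi_1 gamma(1) = (-0.546)(-1.266902) = 0.691728.
Therefore gamma(2) = 0.6917 (to 4 decimal places).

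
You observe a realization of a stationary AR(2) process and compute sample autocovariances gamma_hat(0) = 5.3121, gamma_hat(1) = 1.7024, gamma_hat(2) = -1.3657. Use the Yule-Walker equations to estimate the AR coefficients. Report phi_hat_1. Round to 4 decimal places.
\hat\phi_{1} = 0.4490

The Yule-Walker equations for an AR(p) process read, in matrix form,
  Gamma_p phi = r_p,   with   (Gamma_p)_{ij} = gamma(|i - j|),
                       (r_p)_i = gamma(i),   i,j = 1..p.
Substitute the sample gammas (Toeplitz matrix and right-hand side of size 2):
  Gamma_p = [[5.3121, 1.7024], [1.7024, 5.3121]]
  r_p     = [1.7024, -1.3657]
Written out:
  5.3121 phi_1 + 1.7024 phi_2 = 1.7024
  1.7024 phi_1 + 5.3121 phi_2 = -1.3657
Solve by Cramer's rule:
  det = gamma(0)^2 - gamma(1)^2 = (5.3121)^2 - (1.7024)^2 = 28.21840641 - 2.89816576 = 25.32024065
  phi_hat_1 = [gamma(1) gamma(0) - gamma(1) gamma(2)] / det = [(1.7024)(5.3121) - (1.7024)(-1.3657)] / 25.32024065 = 11.36828672 / 25.32024065 = 0.449
  phi_hat_2 = [gamma(0) gamma(2) - gamma(1)^2] / det = [(5.3121)(-1.3657) - (1.7024)^2] / 25.32024065 = -10.15290073 / 25.32024065 = -0.401
So phi_hat = [0.4490, -0.4010].
Therefore phi_hat_1 = 0.4490.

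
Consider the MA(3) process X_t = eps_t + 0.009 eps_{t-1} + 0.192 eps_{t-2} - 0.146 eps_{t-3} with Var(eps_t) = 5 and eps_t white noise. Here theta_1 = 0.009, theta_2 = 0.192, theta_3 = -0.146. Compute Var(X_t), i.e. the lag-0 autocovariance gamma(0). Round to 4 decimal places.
\gamma(0) = 5.2913

For an MA(q) process X_t = eps_t + sum_i theta_i eps_{t-i} with
Var(eps_t) = sigma^2, the variance is
  gamma(0) = sigma^2 * (1 + sum_i theta_i^2).
  sum_i theta_i^2 = (0.009)^2 + (0.192)^2 + (-0.146)^2 = 0.000081 + 0.036864 + 0.021316 = 0.058261.
  gamma(0) = 5 * (1 + 0.058261) = 5 * 1.058261 = 5.291305, which rounds to 5.2913.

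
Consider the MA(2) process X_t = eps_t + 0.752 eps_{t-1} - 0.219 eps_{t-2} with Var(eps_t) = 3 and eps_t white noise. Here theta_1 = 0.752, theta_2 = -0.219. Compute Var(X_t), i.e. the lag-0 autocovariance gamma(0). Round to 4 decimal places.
\gamma(0) = 4.8404

For an MA(q) process X_t = eps_t + sum_i theta_i eps_{t-i} with
Var(eps_t) = sigma^2, the variance is
  gamma(0) = sigma^2 * (1 + sum_i theta_i^2).
  sum_i theta_i^2 = (0.752)^2 + (-0.219)^2 = 0.565504 + 0.047961 = 0.613465.
  gamma(0) = 3 * (1 + 0.613465) = 3 * 1.613465 = 4.840395, which rounds to 4.8404.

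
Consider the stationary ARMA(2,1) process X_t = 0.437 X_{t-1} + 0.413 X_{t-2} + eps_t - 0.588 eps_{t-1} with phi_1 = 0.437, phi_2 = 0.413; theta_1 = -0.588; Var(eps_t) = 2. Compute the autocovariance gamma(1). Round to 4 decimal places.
\gamma(1) = -0.1097

Multiply the model equation by X_{t-k} and take expectations. With theta_0 = psi_0 = 1 and psi_j the MA(infinity) weights, this gives
  gamma(k) - sum_i phi_i gamma(k-i) = c_k,
  c_k = sigma^2 * sum_{j=k..q} theta_j psi_{j-k}   (c_k = 0 for k > q),
using gamma(-m) = gamma(m).
psi-weights needed (psi_j = theta_j + sum_i phi_i psi_{j-i}):
  psi_1 = theta_1 + phi_1 = -0.588 + (0.437) = -0.151
Right-hand sides:
  c_0 = sigma^2 (1 + theta_1 psi_1) = 2 * (1 + (-0.588)(-0.151)) = 2 * 1.088788 = 2.177576
  c_1 = sigma^2 theta_1 = 2 * (-0.588) = -1.176
  c_2 = 0
Equations for k = 0, 1, 2 (AR order 2, c_2 = 0):
  (E0) gamma(0) = phi_1 gamma(1) + phi_2 gamma(2) + c_0
  (E1) gamma(1) = phi_1 gamma(0) + phi_2 gamma(1) + c_1
  (E2) gamma(2) = phi_1 gamma(1) + phi_2 gamma(0)
From (E1): gamma(1) = A gamma(0) + B with
  A = phi_1 / (1 - phi_2) = 0.437 / 0.587 = 0.744463,   B = c_1 / (1 - phi_2) = -1.176 / 0.587 = -2.003407.
Insert (E2) into (E0): gamma(0) (1 - phi_2^2) = phi_1 (1 + phi_2) gamma(1) + c_0.
  phi_1 (1 + phi_2) = (0.437)(1.413) = 0.617481,   1 - phi_2^2 = 0.829431.
Replace gamma(1) by A gamma(0) + B and collect gamma(0):
  gamma(0) [0.829431 - (0.617481)(0.744463)] = (0.617481)(-2.003407) + 2.177576
  gamma(0) * 0.369739 = 0.94051
  gamma(0) = 0.94051 / 0.369739 = 2.543714.
  gamma(1) = A gamma(0) + B = (0.744463)(2.543714) + (-2.003407) = -0.109706.
Therefore gamma(1) = -0.1097 (to 4 decimal places).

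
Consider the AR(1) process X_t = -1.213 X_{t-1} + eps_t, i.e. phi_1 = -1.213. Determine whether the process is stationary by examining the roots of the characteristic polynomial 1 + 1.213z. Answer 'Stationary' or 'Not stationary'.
\text{Not stationary}

The AR(p) characteristic polynomial is P(z) = 1 + 1.213z.
Stationarity requires all roots to lie outside the unit circle, i.e. |z| > 1 for every root.
This is linear in z: 1 + (1.213) z = 0  =>  z = -1/(1.213) = -0.824402,  |z| = 0.824402.
Moduli of all roots: 0.8244.
All moduli strictly greater than 1? No.
Verdict: Not stationary.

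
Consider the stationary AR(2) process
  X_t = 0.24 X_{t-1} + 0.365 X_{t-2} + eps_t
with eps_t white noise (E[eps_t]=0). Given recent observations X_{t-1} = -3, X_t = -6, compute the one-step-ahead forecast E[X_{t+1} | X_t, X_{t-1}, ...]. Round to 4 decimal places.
E[X_{t+1} \mid \mathcal F_t] = -2.5350

For an AR(p) model X_t = c + sum_i phi_i X_{t-i} + eps_t, the
one-step-ahead conditional mean is
  E[X_{t+1} | X_t, ...] = c + sum_i phi_i X_{t+1-i}.
Substitute known values:
  E[X_{t+1} | ...] = (0.24) * (-6) + (0.365) * (-3)
                   = -2.5350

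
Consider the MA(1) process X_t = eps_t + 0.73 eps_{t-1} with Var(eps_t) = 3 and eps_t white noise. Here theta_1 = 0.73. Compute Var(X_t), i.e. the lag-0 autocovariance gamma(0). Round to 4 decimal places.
\gamma(0) = 4.5987

For an MA(q) process X_t = eps_t + sum_i theta_i eps_{t-i} with
Var(eps_t) = sigma^2, the variance is
  gamma(0) = sigma^2 * (1 + sum_i theta_i^2).
  sum_i theta_i^2 = (0.73)^2 = 0.5329.
  gamma(0) = 3 * (1 + 0.5329) = 3 * 1.5329 = 4.5987.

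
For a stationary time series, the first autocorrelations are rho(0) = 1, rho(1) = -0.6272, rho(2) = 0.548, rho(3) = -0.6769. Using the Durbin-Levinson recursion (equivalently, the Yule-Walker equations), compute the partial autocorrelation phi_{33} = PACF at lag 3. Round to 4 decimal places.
\phi_{33} = -0.4600

The PACF at lag k is phi_{kk}, the last component of the solution
to the Yule-Walker system G_k phi = r_k where
  (G_k)_{ij} = rho(|i - j|), (r_k)_i = rho(i), i,j = 1..k.
Equivalently, Durbin-Levinson gives phi_{kk} iteratively:
  phi_{11} = rho(1)
  phi_{kk} = [rho(k) - sum_{j=1..k-1} phi_{k-1,j} rho(k-j)]
            / [1 - sum_{j=1..k-1} phi_{k-1,j} rho(j)],
  phi_{k,j} = phi_{k-1,j} - phi_{kk} phi_{k-1,k-j},  j = 1..k-1.
Step k = 1:
  phi_11 = rho(1) = -0.6272.
Step k = 2:
  phi_22 = [rho(2) - phi_11 rho(1)] / [1 - phi_11 rho(1)] = [0.548 - (-0.6272)(-0.6272)] / [1 - (-0.6272)(-0.6272)]
         = 0.15462016 / 0.60662016 = 0.254888.
  Update: phi_21 = phi_11 - phi_22 phi_11 = -0.6272 - (0.254888)(-0.6272) = -0.467334.
Step k = 3:
  phi_33 = [rho(3) - phi_21 rho(2) - phi_22 rho(1)] / [1 - phi_21 rho(1) - phi_22 rho(2)]
    numerator   = -0.6769 - (-0.467334)(0.548) - (0.254888)(-0.6272) = -0.2609351
    denominator = 1 - (-0.467334)(-0.6272) - (0.254888)(0.548) = 0.56720935
  phi_33 = -0.2609351 / 0.56720935 = -0.46.
Therefore phi_{33} = -0.4600.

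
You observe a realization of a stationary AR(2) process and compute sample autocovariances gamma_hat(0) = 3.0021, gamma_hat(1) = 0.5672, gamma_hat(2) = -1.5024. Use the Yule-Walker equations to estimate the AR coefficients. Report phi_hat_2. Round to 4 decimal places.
\hat\phi_{2} = -0.5560

The Yule-Walker equations for an AR(p) process read, in matrix form,
  Gamma_p phi = r_p,   with   (Gamma_p)_{ij} = gamma(|i - j|),
                       (r_p)_i = gamma(i),   i,j = 1..p.
Substitute the sample gammas (Toeplitz matrix and right-hand side of size 2):
  Gamma_p = [[3.0021, 0.5672], [0.5672, 3.0021]]
  r_p     = [0.5672, -1.5024]
Written out:
  3.0021 phi_1 + 0.5672 phi_2 = 0.5672
  0.5672 phi_1 + 3.0021 phi_2 = -1.5024
Solve by Cramer's rule:
  det = gamma(0)^2 - gamma(1)^2 = (3.0021)^2 - (0.5672)^2 = 9.01260441 - 0.32171584 = 8.69088857
  phi_hat_1 = [gamma(1) gamma(0) - gamma(1) gamma(2)] / det = [(0.5672)(3.0021) - (0.5672)(-1.5024)] / 8.69088857 = 2.5549524 / 8.69088857 = 0.294
  phi_hat_2 = [gamma(0) gamma(2) - gamma(1)^2] / det = [(3.0021)(-1.5024) - (0.5672)^2] / 8.69088857 = -4.83207088 / 8.69088857 = -0.556
So phi_hat = [0.2940, -0.5560].
Therefore phi_hat_2 = -0.5560.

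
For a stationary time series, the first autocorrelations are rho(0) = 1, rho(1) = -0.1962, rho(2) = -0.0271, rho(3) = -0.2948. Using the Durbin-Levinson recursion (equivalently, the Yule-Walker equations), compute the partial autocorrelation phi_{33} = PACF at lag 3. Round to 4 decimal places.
\phi_{33} = -0.3280

The PACF at lag k is phi_{kk}, the last component of the solution
to the Yule-Walker system G_k phi = r_k where
  (G_k)_{ij} = rho(|i - j|), (r_k)_i = rho(i), i,j = 1..k.
Equivalently, Durbin-Levinson gives phi_{kk} iteratively:
  phi_{11} = rho(1)
  phi_{kk} = [rho(k) - sum_{j=1..k-1} phi_{k-1,j} rho(k-j)]
            / [1 - sum_{j=1..k-1} phi_{k-1,j} rho(j)],
  phi_{k,j} = phi_{k-1,j} - phi_{kk} phi_{k-1,k-j},  j = 1..k-1.
Step k = 1:
  phi_11 = rho(1) = -0.1962.
Step k = 2:
  phi_22 = [rho(2) - phi_11 rho(1)] / [1 - phi_11 rho(1)] = [-0.0271 - (-0.1962)(-0.1962)] / [1 - (-0.1962)(-0.1962)]
         = -0.06559444 / 0.96150556 = -0.068221.
  Update: phi_21 = phi_11 - phi_22 phi_11 = -0.1962 - (-0.068221)(-0.1962) = -0.209585.
Step k = 3:
  phi_33 = [rho(3) - phi_21 rho(2) - phi_22 rho(1)] / [1 - phi_21 rho(1) - phi_22 rho(2)]
    numerator   = -0.2948 - (-0.209585)(-0.0271) - (-0.068221)(-0.1962) = -0.31386462
    denominator = 1 - (-0.209585)(-0.1962) - (-0.068221)(-0.0271) = 0.95703067
  phi_33 = -0.31386462 / 0.95703067 = -0.328.
Therefore phi_{33} = -0.3280.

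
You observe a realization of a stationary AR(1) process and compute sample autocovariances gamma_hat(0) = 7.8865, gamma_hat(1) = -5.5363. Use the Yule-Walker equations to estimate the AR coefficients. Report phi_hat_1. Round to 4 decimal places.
\hat\phi_{1} = -0.7020

The Yule-Walker equations for an AR(p) process read, in matrix form,
  Gamma_p phi = r_p,   with   (Gamma_p)_{ij} = gamma(|i - j|),
                       (r_p)_i = gamma(i),   i,j = 1..p.
Substitute the sample gammas (Toeplitz matrix and right-hand side of size 1):
  Gamma_p = [[7.8865]]
  r_p     = [-5.5363]
With p = 1 this is the single equation gamma(0) phi_1 = gamma(1):
  phi_hat_1 = gamma(1) / gamma(0) = -5.5363 / 7.8865 = -0.7020.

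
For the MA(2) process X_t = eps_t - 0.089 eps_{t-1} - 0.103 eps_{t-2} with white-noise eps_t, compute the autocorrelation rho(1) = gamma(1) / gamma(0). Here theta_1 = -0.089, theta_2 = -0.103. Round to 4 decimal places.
\rho(1) = -0.0784

For an MA(q) process with theta_0 = 1, the autocovariance is
  gamma(k) = sigma^2 * sum_{i=0..q-k} theta_i * theta_{i+k},
and rho(k) = gamma(k) / gamma(0). Sigma^2 cancels.
  numerator   = (1)*(-0.089) + (-0.089)*(-0.103) = -0.079833.
  denominator = (1)^2 + (-0.089)^2 + (-0.103)^2 = 1.01853.
  rho(1) = -0.079833 / 1.01853 = -0.0784.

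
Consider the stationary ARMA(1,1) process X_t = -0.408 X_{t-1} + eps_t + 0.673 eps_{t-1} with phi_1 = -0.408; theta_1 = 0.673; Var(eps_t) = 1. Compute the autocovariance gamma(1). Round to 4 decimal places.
\gamma(1) = 0.2306

Multiply the model equation by X_{t-k} and take expectations. With theta_0 = psi_0 = 1 and psi_j the MA(infinity) weights, this gives
  gamma(k) - sum_i phi_i gamma(k-i) = c_k,
  c_k = sigma^2 * sum_{j=k..q} theta_j psi_{j-k}   (c_k = 0 for k > q),
using gamma(-m) = gamma(m).
psi-weights needed (psi_j = theta_j + sum_i phi_i psi_{j-i}):
  psi_1 = theta_1 + phi_1 = 0.673 + (-0.408) = 0.265
Right-hand sides:
  c_0 = sigma^2 (1 + theta_1 psi_1) = 1 * (1 + (0.673)(0.265)) = 1 * 1.178345 = 1.178345
  c_1 = sigma^2 theta_1 = 1 * (0.673) = 0.673
  c_2 = 0
Equations for k = 0 and k = 1 (AR order 1):
  gamma(0) = phi_1 gamma(1) + c_0
  gamma(1) = phi_1 gamma(0) + c_1
Substituting the second into the first: gamma(0) (1 - phi_1^2) = c_0 + phi_1 c_1, so
  gamma(0) = (c_0 + phi_1 c_1) / (1 - phi_1^2) = (1.178345 + (-0.408)(0.673)) / (1 - (-0.408)^2) = 0.903761 / 0.833536 = 1.08425.
  gamma(1) = phi_1 gamma(0) + c_1 = (-0.408)(1.08425) + (0.673) = 0.230626.
Therefore gamma(1) = 0.2306 (to 4 decimal places).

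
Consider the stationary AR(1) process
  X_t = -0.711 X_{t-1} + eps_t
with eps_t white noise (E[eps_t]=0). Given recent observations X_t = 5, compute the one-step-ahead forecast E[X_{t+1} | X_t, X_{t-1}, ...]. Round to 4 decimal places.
E[X_{t+1} \mid \mathcal F_t] = -3.5550

For an AR(p) model X_t = c + sum_i phi_i X_{t-i} + eps_t, the
one-step-ahead conditional mean is
  E[X_{t+1} | X_t, ...] = c + sum_i phi_i X_{t+1-i}.
Substitute known values:
  E[X_{t+1} | ...] = (-0.711) * (5)
                   = -3.5550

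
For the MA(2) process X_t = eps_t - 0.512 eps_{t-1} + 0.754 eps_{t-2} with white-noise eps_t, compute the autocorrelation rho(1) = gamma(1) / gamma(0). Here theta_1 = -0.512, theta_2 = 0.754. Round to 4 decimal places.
\rho(1) = -0.4906

For an MA(q) process with theta_0 = 1, the autocovariance is
  gamma(k) = sigma^2 * sum_{i=0..q-k} theta_i * theta_{i+k},
and rho(k) = gamma(k) / gamma(0). Sigma^2 cancels.
  numerator   = (1)*(-0.512) + (-0.512)*(0.754) = -0.898048.
  denominator = (1)^2 + (-0.512)^2 + (0.754)^2 = 1.83066.
  rho(1) = -0.898048 / 1.83066 = -0.4906.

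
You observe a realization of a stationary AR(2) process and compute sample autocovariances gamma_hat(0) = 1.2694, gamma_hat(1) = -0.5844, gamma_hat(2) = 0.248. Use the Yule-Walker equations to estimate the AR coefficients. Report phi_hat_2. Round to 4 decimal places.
\hat\phi_{2} = -0.0210

The Yule-Walker equations for an AR(p) process read, in matrix form,
  Gamma_p phi = r_p,   with   (Gamma_p)_{ij} = gamma(|i - j|),
                       (r_p)_i = gamma(i),   i,j = 1..p.
Substitute the sample gammas (Toeplitz matrix and right-hand side of size 2):
  Gamma_p = [[1.2694, -0.5844], [-0.5844, 1.2694]]
  r_p     = [-0.5844, 0.248]
Written out:
  1.2694 phi_1 - 0.5844 phi_2 = -0.5844
  -0.5844 phi_1 + 1.2694 phi_2 = 0.248
Solve by Cramer's rule:
  det = gamma(0)^2 - gamma(1)^2 = (1.2694)^2 - (-0.5844)^2 = 1.61137636 - 0.34152336 = 1.269853
  phi_hat_1 = [gamma(1) gamma(0) - gamma(1) gamma(2)] / det = [(-0.5844)(1.2694) - (-0.5844)(0.248)] / 1.269853 = -0.59690616 / 1.269853 = -0.4701
  phi_hat_2 = [gamma(0) gamma(2) - gamma(1)^2] / det = [(1.2694)(0.248) - (-0.5844)^2] / 1.269853 = -0.02671216 / 1.269853 = -0.021
So phi_hat = [-0.4701, -0.0210].
Therefore phi_hat_2 = -0.0210.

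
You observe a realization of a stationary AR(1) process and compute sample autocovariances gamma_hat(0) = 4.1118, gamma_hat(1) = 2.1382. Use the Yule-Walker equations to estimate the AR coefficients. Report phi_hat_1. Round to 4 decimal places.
\hat\phi_{1} = 0.5200

The Yule-Walker equations for an AR(p) process read, in matrix form,
  Gamma_p phi = r_p,   with   (Gamma_p)_{ij} = gamma(|i - j|),
                       (r_p)_i = gamma(i),   i,j = 1..p.
Substitute the sample gammas (Toeplitz matrix and right-hand side of size 1):
  Gamma_p = [[4.1118]]
  r_p     = [2.1382]
With p = 1 this is the single equation gamma(0) phi_1 = gamma(1):
  phi_hat_1 = gamma(1) / gamma(0) = 2.1382 / 4.1118 = 0.5200.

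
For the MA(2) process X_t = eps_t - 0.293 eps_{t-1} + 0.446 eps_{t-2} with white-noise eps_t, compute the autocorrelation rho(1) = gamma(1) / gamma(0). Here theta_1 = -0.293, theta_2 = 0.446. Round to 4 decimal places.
\rho(1) = -0.3298

For an MA(q) process with theta_0 = 1, the autocovariance is
  gamma(k) = sigma^2 * sum_{i=0..q-k} theta_i * theta_{i+k},
and rho(k) = gamma(k) / gamma(0). Sigma^2 cancels.
  numerator   = (1)*(-0.293) + (-0.293)*(0.446) = -0.423678.
  denominator = (1)^2 + (-0.293)^2 + (0.446)^2 = 1.284765.
  rho(1) = -0.423678 / 1.284765 = -0.3298.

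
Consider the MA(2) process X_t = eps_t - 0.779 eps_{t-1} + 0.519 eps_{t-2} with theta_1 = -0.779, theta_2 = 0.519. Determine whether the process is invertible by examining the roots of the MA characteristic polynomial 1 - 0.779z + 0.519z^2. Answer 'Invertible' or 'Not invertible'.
\text{Invertible}

The MA(q) characteristic polynomial is P(z) = 1 - 0.779z + 0.519z^2.
Invertibility requires all roots to lie outside the unit circle, i.e. |z| > 1 for every root.
Set 1 + (-0.779) z + (0.519) z^2 = 0, i.e. a z^2 + b z + c = 0 with a = 0.519, b = -0.779, c = 1.
Discriminant D = b^2 - 4ac = (-0.779)^2 - 4*(0.519)*1 = 0.606841 - (2.076) = -1.469159.
D < 0, so the roots are the complex-conjugate pair z = (-b +/- i sqrt(-D)) / (2a) = 0.7505 +/- 1.1677i.
For a conjugate pair |z|^2 = z * conj(z) = (product of roots) = c/a = 1/(0.519) = 1.926782, so |z| = sqrt(1.926782) = 1.3881 for both roots.
Moduli of all roots: 1.3881, 1.3881.
All moduli strictly greater than 1? Yes.
Verdict: Invertible.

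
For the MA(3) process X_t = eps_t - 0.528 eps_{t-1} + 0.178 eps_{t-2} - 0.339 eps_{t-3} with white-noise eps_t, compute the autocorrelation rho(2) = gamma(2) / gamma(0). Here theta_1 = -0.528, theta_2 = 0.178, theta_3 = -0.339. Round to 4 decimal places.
\rho(2) = 0.2505

For an MA(q) process with theta_0 = 1, the autocovariance is
  gamma(k) = sigma^2 * sum_{i=0..q-k} theta_i * theta_{i+k},
and rho(k) = gamma(k) / gamma(0). Sigma^2 cancels.
  numerator   = (1)*(0.178) + (-0.528)*(-0.339) = 0.356992.
  denominator = (1)^2 + (-0.528)^2 + (0.178)^2 + (-0.339)^2 = 1.425389.
  rho(2) = 0.356992 / 1.425389 = 0.2505.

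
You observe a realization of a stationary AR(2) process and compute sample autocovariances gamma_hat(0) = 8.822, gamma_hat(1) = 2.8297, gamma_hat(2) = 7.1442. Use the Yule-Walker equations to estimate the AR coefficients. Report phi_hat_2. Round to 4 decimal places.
\hat\phi_{2} = 0.7880

The Yule-Walker equations for an AR(p) process read, in matrix form,
  Gamma_p phi = r_p,   with   (Gamma_p)_{ij} = gamma(|i - j|),
                       (r_p)_i = gamma(i),   i,j = 1..p.
Substitute the sample gammas (Toeplitz matrix and right-hand side of size 2):
  Gamma_p = [[8.822, 2.8297], [2.8297, 8.822]]
  r_p     = [2.8297, 7.1442]
Written out:
  8.822 phi_1 + 2.8297 phi_2 = 2.8297
  2.8297 phi_1 + 8.822 phi_2 = 7.1442
Solve by Cramer's rule:
  det = gamma(0)^2 - gamma(1)^2 = (8.822)^2 - (2.8297)^2 = 77.827684 - 8.00720209 = 69.82048191
  phi_hat_1 = [gamma(1) gamma(0) - gamma(1) gamma(2)] / det = [(2.8297)(8.822) - (2.8297)(7.1442)] / 69.82048191 = 4.74767066 / 69.82048191 = 0.068
  phi_hat_2 = [gamma(0) gamma(2) - gamma(1)^2] / det = [(8.822)(7.1442) - (2.8297)^2] / 69.82048191 = 55.01893031 / 69.82048191 = 0.788
So phi_hat = [0.0680, 0.7880].
Therefore phi_hat_2 = 0.7880.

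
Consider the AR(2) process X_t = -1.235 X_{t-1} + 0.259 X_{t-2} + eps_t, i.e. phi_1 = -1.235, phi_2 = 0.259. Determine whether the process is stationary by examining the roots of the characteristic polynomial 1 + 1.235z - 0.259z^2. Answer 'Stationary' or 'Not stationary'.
\text{Not stationary}

The AR(p) characteristic polynomial is P(z) = 1 + 1.235z - 0.259z^2.
Stationarity requires all roots to lie outside the unit circle, i.e. |z| > 1 for every root.
Set 1 + (1.235) z + (-0.259) z^2 = 0, i.e. a z^2 + b z + c = 0 with a = -0.259, b = 1.235, c = 1.
Discriminant D = b^2 - 4ac = (1.235)^2 - 4*(-0.259)*1 = 1.525225 - (-1.036) = 2.561225.
D >= 0, so the roots are real: z = (-b +/- sqrt(D)) / (2a) = (-1.235 +/- 1.600383) / (-0.518).
  z_1 = (-1.235 + 1.600383) / (-0.518) = -0.7054,   |z_1| = 0.7054.
  z_2 = (-1.235 - 1.600383) / (-0.518) = 5.4737,   |z_2| = 5.4737.
Moduli of all roots: 0.7054, 5.4737.
All moduli strictly greater than 1? No.
Verdict: Not stationary.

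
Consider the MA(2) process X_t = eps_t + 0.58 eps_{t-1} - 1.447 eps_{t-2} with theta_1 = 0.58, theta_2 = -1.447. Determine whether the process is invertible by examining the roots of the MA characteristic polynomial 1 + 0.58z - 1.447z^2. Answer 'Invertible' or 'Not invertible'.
\text{Not invertible}

The MA(q) characteristic polynomial is P(z) = 1 + 0.58z - 1.447z^2.
Invertibility requires all roots to lie outside the unit circle, i.e. |z| > 1 for every root.
Set 1 + (0.58) z + (-1.447) z^2 = 0, i.e. a z^2 + b z + c = 0 with a = -1.447, b = 0.58, c = 1.
Discriminant D = b^2 - 4ac = (0.58)^2 - 4*(-1.447)*1 = 0.3364 - (-5.788) = 6.1244.
D >= 0, so the roots are real: z = (-b +/- sqrt(D)) / (2a) = (-0.58 +/- 2.474753) / (-2.894).
  z_1 = (-0.58 + 2.474753) / (-2.894) = -0.6547,   |z_1| = 0.6547.
  z_2 = (-0.58 - 2.474753) / (-2.894) = 1.0555,   |z_2| = 1.0555.
Moduli of all roots: 0.6547, 1.0555.
All moduli strictly greater than 1? No.
Verdict: Not invertible.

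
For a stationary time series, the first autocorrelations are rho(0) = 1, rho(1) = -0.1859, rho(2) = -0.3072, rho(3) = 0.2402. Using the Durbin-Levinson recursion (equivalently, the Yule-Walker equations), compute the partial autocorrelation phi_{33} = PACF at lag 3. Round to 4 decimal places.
\phi_{33} = 0.1149

The PACF at lag k is phi_{kk}, the last component of the solution
to the Yule-Walker system G_k phi = r_k where
  (G_k)_{ij} = rho(|i - j|), (r_k)_i = rho(i), i,j = 1..k.
Equivalently, Durbin-Levinson gives phi_{kk} iteratively:
  phi_{11} = rho(1)
  phi_{kk} = [rho(k) - sum_{j=1..k-1} phi_{k-1,j} rho(k-j)]
            / [1 - sum_{j=1..k-1} phi_{k-1,j} rho(j)],
  phi_{k,j} = phi_{k-1,j} - phi_{kk} phi_{k-1,k-j},  j = 1..k-1.
Step k = 1:
  phi_11 = rho(1) = -0.1859.
Step k = 2:
  phi_22 = [rho(2) - phi_11 rho(1)] / [1 - phi_11 rho(1)] = [-0.3072 - (-0.1859)(-0.1859)] / [1 - (-0.1859)(-0.1859)]
         = -0.34175881 / 0.96544119 = -0.353992.
  Update: phi_21 = phi_11 - phi_22 phi_11 = -0.1859 - (-0.353992)(-0.1859) = -0.251707.
Step k = 3:
  phi_33 = [rho(3) - phi_21 rho(2) - phi_22 rho(1)] / [1 - phi_21 rho(1) - phi_22 rho(2)]
    numerator   = 0.2402 - (-0.251707)(-0.3072) - (-0.353992)(-0.1859) = 0.09706837
    denominator = 1 - (-0.251707)(-0.1859) - (-0.353992)(-0.3072) = 0.84446118
  phi_33 = 0.09706837 / 0.84446118 = 0.1149.
Therefore phi_{33} = 0.1149.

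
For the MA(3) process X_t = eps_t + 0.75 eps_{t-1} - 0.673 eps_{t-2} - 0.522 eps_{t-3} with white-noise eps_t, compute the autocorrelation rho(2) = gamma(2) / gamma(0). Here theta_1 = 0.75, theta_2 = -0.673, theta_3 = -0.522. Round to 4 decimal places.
\rho(2) = -0.4653

For an MA(q) process with theta_0 = 1, the autocovariance is
  gamma(k) = sigma^2 * sum_{i=0..q-k} theta_i * theta_{i+k},
and rho(k) = gamma(k) / gamma(0). Sigma^2 cancels.
  numerator   = (1)*(-0.673) + (0.75)*(-0.522) = -1.0645.
  denominator = (1)^2 + (0.75)^2 + (-0.673)^2 + (-0.522)^2 = 2.287913.
  rho(2) = -1.0645 / 2.287913 = -0.4653.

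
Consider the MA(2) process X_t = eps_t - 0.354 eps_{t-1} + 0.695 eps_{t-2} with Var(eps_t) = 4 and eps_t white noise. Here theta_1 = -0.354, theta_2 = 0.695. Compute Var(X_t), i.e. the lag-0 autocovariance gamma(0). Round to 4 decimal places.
\gamma(0) = 6.4334

For an MA(q) process X_t = eps_t + sum_i theta_i eps_{t-i} with
Var(eps_t) = sigma^2, the variance is
  gamma(0) = sigma^2 * (1 + sum_i theta_i^2).
  sum_i theta_i^2 = (-0.354)^2 + (0.695)^2 = 0.125316 + 0.483025 = 0.608341.
  gamma(0) = 4 * (1 + 0.608341) = 4 * 1.608341 = 6.433364, which rounds to 6.4334.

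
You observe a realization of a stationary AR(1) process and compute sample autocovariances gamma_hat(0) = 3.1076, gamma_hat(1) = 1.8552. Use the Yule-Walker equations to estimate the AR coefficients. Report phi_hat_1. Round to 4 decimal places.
\hat\phi_{1} = 0.5970

The Yule-Walker equations for an AR(p) process read, in matrix form,
  Gamma_p phi = r_p,   with   (Gamma_p)_{ij} = gamma(|i - j|),
                       (r_p)_i = gamma(i),   i,j = 1..p.
Substitute the sample gammas (Toeplitz matrix and right-hand side of size 1):
  Gamma_p = [[3.1076]]
  r_p     = [1.8552]
With p = 1 this is the single equation gamma(0) phi_1 = gamma(1):
  phi_hat_1 = gamma(1) / gamma(0) = 1.8552 / 3.1076 = 0.5970.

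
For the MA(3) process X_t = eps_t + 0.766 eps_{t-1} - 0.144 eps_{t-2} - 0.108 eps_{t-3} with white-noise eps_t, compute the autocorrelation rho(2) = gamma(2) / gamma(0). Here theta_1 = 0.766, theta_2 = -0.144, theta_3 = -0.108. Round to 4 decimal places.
\rho(2) = -0.1400

For an MA(q) process with theta_0 = 1, the autocovariance is
  gamma(k) = sigma^2 * sum_{i=0..q-k} theta_i * theta_{i+k},
and rho(k) = gamma(k) / gamma(0). Sigma^2 cancels.
  numerator   = (1)*(-0.144) + (0.766)*(-0.108) = -0.226728.
  denominator = (1)^2 + (0.766)^2 + (-0.144)^2 + (-0.108)^2 = 1.619156.
  rho(2) = -0.226728 / 1.619156 = -0.1400.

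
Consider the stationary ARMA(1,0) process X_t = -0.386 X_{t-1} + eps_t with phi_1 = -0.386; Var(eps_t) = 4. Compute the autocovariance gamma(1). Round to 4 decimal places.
\gamma(1) = -1.8143

Multiply the model equation by X_{t-k} and take expectations. With theta_0 = psi_0 = 1 and psi_j the MA(infinity) weights, this gives
  gamma(k) - sum_i phi_i gamma(k-i) = c_k,
  c_k = sigma^2 * sum_{j=k..q} theta_j psi_{j-k}   (c_k = 0 for k > q),
using gamma(-m) = gamma(m).
Pure AR (q = 0): c_0 = sigma^2 = 4, c_k = 0 for k >= 1.
Equations for k = 0 and k = 1 (AR order 1):
  gamma(0) = phi_1 gamma(1) + c_0
  gamma(1) = phi_1 gamma(0) + c_1
Substituting the second into the first: gamma(0) (1 - phi_1^2) = c_0 + phi_1 c_1, so
  gamma(0) = c_0 / (1 - phi_1^2) = 4 / (1 - (-0.386)^2) = 4 / 0.851004 = 4.70033.
  gamma(1) = phi_1 gamma(0) = (-0.386)(4.70033) = -1.814328.
Therefore gamma(1) = -1.8143 (to 4 decimal places).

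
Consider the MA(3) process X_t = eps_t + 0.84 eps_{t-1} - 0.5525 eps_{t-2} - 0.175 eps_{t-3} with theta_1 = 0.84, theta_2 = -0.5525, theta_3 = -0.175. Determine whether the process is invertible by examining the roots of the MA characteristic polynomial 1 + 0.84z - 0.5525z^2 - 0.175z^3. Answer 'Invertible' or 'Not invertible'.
\text{Not invertible}

The MA(q) characteristic polynomial is P(z) = 1 + 0.84z - 0.5525z^2 - 0.175z^3.
Invertibility requires all roots to lie outside the unit circle, i.e. |z| > 1 for every root.
Degree 3: look for a simple real root z0 first, then factor out (1 - z/z0) and solve the remaining quadratic.
Testing z0 = -4: P(-4) = 1 + (0.84)(-4) + (-0.5525)(-4)^2 + (-0.175)(-4)^3
  = 1 + (-3.36) + (-8.84) + (11.2) = 0.  So z_0 = -4 is a root, |z_0| = 4.
Divide out the factor (1 + 0.25 z) = (1 - z/z0) (since 1/z0 = -0.25):
  P(z) = (1 + 0.25 z)(1 + (0.59) z + (-0.7) z^2)
  [check: z-coef 0.59 - (-0.25) = 0.84; z^2-coef -0.7 - (-0.25)(0.59) = -0.5525; z^3-coef -(-0.25)(-0.7) = -0.175.]
Remaining roots from the quadratic factor 1 + (0.59) z + (-0.7) z^2:
  Set 1 + (0.59) z + (-0.7) z^2 = 0, i.e. a z^2 + b z + c = 0 with a = -0.7, b = 0.59, c = 1.
  Discriminant D = b^2 - 4ac = (0.59)^2 - 4*(-0.7)*1 = 0.3481 - (-2.8) = 3.1481.
  D >= 0, so the roots are real: z = (-b +/- sqrt(D)) / (2a) = (-0.59 +/- 1.774289) / (-1.4).
    z_1 = (-0.59 + 1.774289) / (-1.4) = -0.8459,   |z_1| = 0.8459.
    z_2 = (-0.59 - 1.774289) / (-1.4) = 1.6888,   |z_2| = 1.6888.
Moduli of all roots: 4.0000, 0.8459, 1.6888.
All moduli strictly greater than 1? No.
Verdict: Not invertible.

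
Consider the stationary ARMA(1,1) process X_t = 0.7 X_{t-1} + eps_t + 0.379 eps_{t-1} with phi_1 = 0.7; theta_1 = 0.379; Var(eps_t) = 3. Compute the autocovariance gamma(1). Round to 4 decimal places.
\gamma(1) = 8.0309

Multiply the model equation by X_{t-k} and take expectations. With theta_0 = psi_0 = 1 and psi_j the MA(infinity) weights, this gives
  gamma(k) - sum_i phi_i gamma(k-i) = c_k,
  c_k = sigma^2 * sum_{j=k..q} theta_j psi_{j-k}   (c_k = 0 for k > q),
using gamma(-m) = gamma(m).
psi-weights needed (psi_j = theta_j + sum_i phi_i psi_{j-i}):
  psi_1 = theta_1 + phi_1 = 0.379 + (0.7) = 1.079
Right-hand sides:
  c_0 = sigma^2 (1 + theta_1 psi_1) = 3 * (1 + (0.379)(1.079)) = 3 * 1.408941 = 4.226823
  c_1 = sigma^2 theta_1 = 3 * (0.379) = 1.137
  c_2 = 0
Equations for k = 0 and k = 1 (AR order 1):
  gamma(0) = phi_1 gamma(1) + c_0
  gamma(1) = phi_1 gamma(0) + c_1
Substituting the second into the first: gamma(0) (1 - phi_1^2) = c_0 + phi_1 c_1, so
  gamma(0) = (c_0 + phi_1 c_1) / (1 - phi_1^2) = (4.226823 + (0.7)(1.137)) / (1 - (0.7)^2) = 5.022723 / 0.51 = 9.848476.
  gamma(1) = phi_1 gamma(0) + c_1 = (0.7)(9.848476) + (1.137) = 8.030934.
Therefore gamma(1) = 8.0309 (to 4 decimal places).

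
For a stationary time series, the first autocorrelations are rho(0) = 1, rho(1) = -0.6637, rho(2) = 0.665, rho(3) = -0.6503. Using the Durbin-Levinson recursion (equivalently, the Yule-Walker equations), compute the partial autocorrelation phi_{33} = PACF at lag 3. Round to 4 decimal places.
\phi_{33} = -0.2550

The PACF at lag k is phi_{kk}, the last component of the solution
to the Yule-Walker system G_k phi = r_k where
  (G_k)_{ij} = rho(|i - j|), (r_k)_i = rho(i), i,j = 1..k.
Equivalently, Durbin-Levinson gives phi_{kk} iteratively:
  phi_{11} = rho(1)
  phi_{kk} = [rho(k) - sum_{j=1..k-1} phi_{k-1,j} rho(k-j)]
            / [1 - sum_{j=1..k-1} phi_{k-1,j} rho(j)],
  phi_{k,j} = phi_{k-1,j} - phi_{kk} phi_{k-1,k-j},  j = 1..k-1.
Step k = 1:
  phi_11 = rho(1) = -0.6637.
Step k = 2:
  phi_22 = [rho(2) - phi_11 rho(1)] / [1 - phi_11 rho(1)] = [0.665 - (-0.6637)(-0.6637)] / [1 - (-0.6637)(-0.6637)]
         = 0.22450231 / 0.55950231 = 0.401254.
  Update: phi_21 = phi_11 - phi_22 phi_11 = -0.6637 - (0.401254)(-0.6637) = -0.397388.
Step k = 3:
  phi_33 = [rho(3) - phi_21 rho(2) - phi_22 rho(1)] / [1 - phi_21 rho(1) - phi_22 rho(2)]
    numerator   = -0.6503 - (-0.397388)(0.665) - (0.401254)(-0.6637) = -0.11972498
    denominator = 1 - (-0.397388)(-0.6637) - (0.401254)(0.665) = 0.46941995
  phi_33 = -0.11972498 / 0.46941995 = -0.255.
Therefore phi_{33} = -0.2550.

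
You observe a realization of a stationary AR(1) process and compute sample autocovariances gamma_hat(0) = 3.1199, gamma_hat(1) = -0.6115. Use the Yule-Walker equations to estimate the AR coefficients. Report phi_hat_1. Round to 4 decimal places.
\hat\phi_{1} = -0.1960

The Yule-Walker equations for an AR(p) process read, in matrix form,
  Gamma_p phi = r_p,   with   (Gamma_p)_{ij} = gamma(|i - j|),
                       (r_p)_i = gamma(i),   i,j = 1..p.
Substitute the sample gammas (Toeplitz matrix and right-hand side of size 1):
  Gamma_p = [[3.1199]]
  r_p     = [-0.6115]
With p = 1 this is the single equation gamma(0) phi_1 = gamma(1):
  phi_hat_1 = gamma(1) / gamma(0) = -0.6115 / 3.1199 = -0.1960.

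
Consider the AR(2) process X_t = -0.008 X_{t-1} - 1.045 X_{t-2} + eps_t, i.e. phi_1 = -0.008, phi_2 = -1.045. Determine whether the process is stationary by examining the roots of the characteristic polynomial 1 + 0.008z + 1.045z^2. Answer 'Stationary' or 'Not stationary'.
\text{Not stationary}

The AR(p) characteristic polynomial is P(z) = 1 + 0.008z + 1.045z^2.
Stationarity requires all roots to lie outside the unit circle, i.e. |z| > 1 for every root.
Set 1 + (0.008) z + (1.045) z^2 = 0, i.e. a z^2 + b z + c = 0 with a = 1.045, b = 0.008, c = 1.
Discriminant D = b^2 - 4ac = (0.008)^2 - 4*(1.045)*1 = 0.000064 - (4.18) = -4.179936.
D < 0, so the roots are the complex-conjugate pair z = (-b +/- i sqrt(-D)) / (2a) = -0.0038 +/- 0.9782i.
For a conjugate pair |z|^2 = z * conj(z) = (product of roots) = c/a = 1/(1.045) = 0.956938, so |z| = sqrt(0.956938) = 0.9782 for both roots.
Moduli of all roots: 0.9782, 0.9782.
All moduli strictly greater than 1? No.
Verdict: Not stationary.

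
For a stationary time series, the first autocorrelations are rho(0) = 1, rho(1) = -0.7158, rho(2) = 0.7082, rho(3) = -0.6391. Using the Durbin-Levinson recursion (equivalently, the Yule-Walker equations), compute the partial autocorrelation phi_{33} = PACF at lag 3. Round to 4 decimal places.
\phi_{33} = -0.1181

The PACF at lag k is phi_{kk}, the last component of the solution
to the Yule-Walker system G_k phi = r_k where
  (G_k)_{ij} = rho(|i - j|), (r_k)_i = rho(i), i,j = 1..k.
Equivalently, Durbin-Levinson gives phi_{kk} iteratively:
  phi_{11} = rho(1)
  phi_{kk} = [rho(k) - sum_{j=1..k-1} phi_{k-1,j} rho(k-j)]
            / [1 - sum_{j=1..k-1} phi_{k-1,j} rho(j)],
  phi_{k,j} = phi_{k-1,j} - phi_{kk} phi_{k-1,k-j},  j = 1..k-1.
Step k = 1:
  phi_11 = rho(1) = -0.7158.
Step k = 2:
  phi_22 = [rho(2) - phi_11 rho(1)] / [1 - phi_11 rho(1)] = [0.7082 - (-0.7158)(-0.7158)] / [1 - (-0.7158)(-0.7158)]
         = 0.19583036 / 0.48763036 = 0.401596.
  Update: phi_21 = phi_11 - phi_22 phi_11 = -0.7158 - (0.401596)(-0.7158) = -0.428338.
Step k = 3:
  phi_33 = [rho(3) - phi_21 rho(2) - phi_22 rho(1)] / [1 - phi_21 rho(1) - phi_22 rho(2)]
    numerator   = -0.6391 - (-0.428338)(0.7082) - (0.401596)(-0.7158) = -0.04828892
    denominator = 1 - (-0.428338)(-0.7158) - (0.401596)(0.7082) = 0.40898569
  phi_33 = -0.04828892 / 0.40898569 = -0.1181.
Therefore phi_{33} = -0.1181.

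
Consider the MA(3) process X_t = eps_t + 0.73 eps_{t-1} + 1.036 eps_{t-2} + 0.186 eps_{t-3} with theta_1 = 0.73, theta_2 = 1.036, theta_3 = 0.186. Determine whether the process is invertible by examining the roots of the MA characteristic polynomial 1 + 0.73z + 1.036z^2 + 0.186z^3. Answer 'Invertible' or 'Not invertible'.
\text{Invertible}

The MA(q) characteristic polynomial is P(z) = 1 + 0.73z + 1.036z^2 + 0.186z^3.
Invertibility requires all roots to lie outside the unit circle, i.e. |z| > 1 for every root.
Degree 3: look for a simple real root z0 first, then factor out (1 - z/z0) and solve the remaining quadratic.
Testing z0 = -5: P(-5) = 1 + (0.73)(-5) + (1.036)(-5)^2 + (0.186)(-5)^3
  = 1 + (-3.65) + (25.9) + (-23.25) = 0.  So z_0 = -5 is a root, |z_0| = 5.
Divide out the factor (1 + 0.2 z) = (1 - z/z0) (since 1/z0 = -0.2):
  P(z) = (1 + 0.2 z)(1 + (0.53) z + (0.93) z^2)
  [check: z-coef 0.53 - (-0.2) = 0.73; z^2-coef 0.93 - (-0.2)(0.53) = 1.036; z^3-coef -(-0.2)(0.93) = 0.186.]
Remaining roots from the quadratic factor 1 + (0.53) z + (0.93) z^2:
  Set 1 + (0.53) z + (0.93) z^2 = 0, i.e. a z^2 + b z + c = 0 with a = 0.93, b = 0.53, c = 1.
  Discriminant D = b^2 - 4ac = (0.53)^2 - 4*(0.93)*1 = 0.2809 - (3.72) = -3.4391.
  D < 0, so the roots are the complex-conjugate pair z = (-b +/- i sqrt(-D)) / (2a) = -0.2849 +/- 0.997i.
  For a conjugate pair |z|^2 = z * conj(z) = (product of roots) = c/a = 1/(0.93) = 1.075269, so |z| = sqrt(1.075269) = 1.037 for both roots.
Moduli of all roots: 5.0000, 1.0370, 1.0370.
All moduli strictly greater than 1? Yes.
Verdict: Invertible.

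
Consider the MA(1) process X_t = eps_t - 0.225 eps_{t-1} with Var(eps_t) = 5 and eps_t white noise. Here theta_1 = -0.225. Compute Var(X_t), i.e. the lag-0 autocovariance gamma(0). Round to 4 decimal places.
\gamma(0) = 5.2531

For an MA(q) process X_t = eps_t + sum_i theta_i eps_{t-i} with
Var(eps_t) = sigma^2, the variance is
  gamma(0) = sigma^2 * (1 + sum_i theta_i^2).
  sum_i theta_i^2 = (-0.225)^2 = 0.050625.
  gamma(0) = 5 * (1 + 0.050625) = 5 * 1.050625 = 5.253125, which rounds to 5.2531.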